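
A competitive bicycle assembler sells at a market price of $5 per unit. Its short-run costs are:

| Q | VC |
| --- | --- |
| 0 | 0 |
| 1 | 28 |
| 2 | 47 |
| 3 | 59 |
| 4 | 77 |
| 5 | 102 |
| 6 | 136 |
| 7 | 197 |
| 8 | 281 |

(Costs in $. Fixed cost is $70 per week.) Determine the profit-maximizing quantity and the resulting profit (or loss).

Q = 0 (shut down); profit = -$70

Tabulate TR − TC: Q=0: -70; Q=1: -93; Q=2: -107; Q=3: -114; Q=4: -127; Q=5: -147; Q=6: -176; Q=7: -232; Q=8: -311.
Profit is highest at Q = 0. Equivalently, the lowest AVC in the table is 77/4 ≈ $19.25 at Q = 4, and P = $5 falls below it — price never covers variable cost, so the firm shuts down and loses only its fixed cost.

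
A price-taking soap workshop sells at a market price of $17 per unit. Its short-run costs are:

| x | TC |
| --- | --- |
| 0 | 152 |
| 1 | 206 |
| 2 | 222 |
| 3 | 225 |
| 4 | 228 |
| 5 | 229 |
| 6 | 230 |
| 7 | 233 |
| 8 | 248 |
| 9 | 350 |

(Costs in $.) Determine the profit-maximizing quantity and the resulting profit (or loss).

Compute π = P·x − TC at each output: x=0: -152; x=1: -189; x=2: -188; x=3: -174; x=4: -160; x=5: -144; x=6: -128; x=7: -114; x=8: -112; x=9: -197.
Profit is maximized at x = 8. AVC there is 96/8 = $12 ≤ P, so producing beats shutting down (which would give -$152).

x = 8; profit = -$112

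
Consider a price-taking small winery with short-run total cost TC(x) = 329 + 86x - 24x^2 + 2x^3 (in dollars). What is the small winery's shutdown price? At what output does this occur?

$14 per unit, at x = 6

The firm shuts down when price falls below the minimum of average variable cost. AVC = VC/x = 86 - 24x + 2x^2.
At the minimum of AVC, MC = AVC. MC = 86 - 48x + 6x^2; setting MC = AVC gives 4x^2 - 24x = 0, so x = 6. min AVC = 14.
The firm shuts down for any P below $14.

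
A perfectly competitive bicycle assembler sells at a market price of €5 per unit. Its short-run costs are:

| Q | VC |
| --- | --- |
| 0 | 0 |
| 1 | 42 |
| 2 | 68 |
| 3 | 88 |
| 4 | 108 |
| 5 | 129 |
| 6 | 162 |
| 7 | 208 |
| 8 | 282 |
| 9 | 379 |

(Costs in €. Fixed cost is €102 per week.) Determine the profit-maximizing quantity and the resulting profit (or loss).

Tabulate TR − TC: Q=0: -102; Q=1: -139; Q=2: -160; Q=3: -175; Q=4: -190; Q=5: -206; Q=6: -234; Q=7: -275; Q=8: -344; Q=9: -436.
Profit is highest at Q = 0. Equivalently, the lowest AVC in the table is 129/5 ≈ €25.80 at Q = 5, and P = €5 falls below it — price never covers variable cost, so the firm shuts down and loses only its fixed cost.

Q = 0 (shut down); profit = -€102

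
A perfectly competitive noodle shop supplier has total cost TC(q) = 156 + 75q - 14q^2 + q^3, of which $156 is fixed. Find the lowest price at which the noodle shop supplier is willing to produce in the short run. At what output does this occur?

$26 per unit, at q = 7

Short-run supply begins at min AVC. From VC = 75q - 14q^2 + q^3, AVC = 75 - 14q + q^2.
dAVC/dq = -14 + 2q = 0 gives q = 7. min AVC = 75 - 14·7 + 7^2 = 26.
So the shutdown price is $26.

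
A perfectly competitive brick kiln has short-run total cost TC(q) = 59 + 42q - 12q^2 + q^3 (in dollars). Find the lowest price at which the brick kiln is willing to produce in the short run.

$6 per unit

Short-run supply begins at min AVC. From VC = 42q - 12q^2 + q^3, AVC = 42 - 12q + q^2.
At the minimum of AVC, MC = AVC. MC = 42 - 24q + 3q^2; setting MC = AVC gives 2q^2 - 12q = 0, so q = 6. min AVC = 6.
So the shutdown price is $6.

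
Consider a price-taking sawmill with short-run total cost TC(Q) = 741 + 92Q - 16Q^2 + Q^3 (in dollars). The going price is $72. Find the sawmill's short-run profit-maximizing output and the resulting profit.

Profit = -$341 at Q = 10

AVC = 92 - 16Q + Q^2 has its minimum $28 at Q = 8; price $72 clears that bar, so the firm operates.
With MC = 92 - 32Q + 3Q^2, P = MC on the upward-sloping part at Q* = 10.
TR = 72·10 = 720. TC = 741 + 320 = 1061. Profit = 720 − 1061 = -$341.
That loss of $341 beats the $741 the firm would lose by shutting down; producing recovers $400 of fixed cost.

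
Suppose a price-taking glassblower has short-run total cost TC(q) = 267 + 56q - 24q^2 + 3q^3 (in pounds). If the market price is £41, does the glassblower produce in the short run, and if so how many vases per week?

From TC, MC = TC'(q) = 56 - 48q + 9q^2 and AVC = VC/q = 56 - 24q + 3q^2.
The AVC parabola has its vertex at q = 24/6 = 4, where AVC = 56 - 24·4 + 3·4^2 = £8.
P = £41 exceeds min AVC = £8, so the firm stays open.
Solving P = MC: 15 - 48q + 9q^2 = 0 ⇒ q = 1/3 or 5. On the upward-sloping branch, q* = 5.
Check: AVC at q = 5 is £11 ≤ P, so revenue covers variable cost.
Profit = P·q − TC = 41·5 − 322 = -£117, a loss, but smaller than the £267 fixed cost the firm would lose by shutting down.

Produce at q = 5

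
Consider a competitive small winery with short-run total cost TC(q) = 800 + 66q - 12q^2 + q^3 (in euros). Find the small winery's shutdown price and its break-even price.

Shutdown price = €30; break-even price = €126

Shutdown price = min AVC. AVC = 66 - 12q + q^2, with vertex at q = 6 and minimum €30.
ATC = 800/q + 66 - 12q + q^2. Setting dATC/dq = −800/q^2 − 12 + 2q = 0 gives q = 10 (since 2·10^3 − 12·10^2 = 800).
min ATC = 800/10 + 66 − 12·10 + 10^2 = €126. That is the break-even price.
Between these two prices the firm operates at a loss; above €126 it earns a profit.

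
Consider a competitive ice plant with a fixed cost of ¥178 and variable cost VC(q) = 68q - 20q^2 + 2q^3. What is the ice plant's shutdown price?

The firm shuts down when price falls below the minimum of average variable cost. AVC = VC/q = 68 - 20q + 2q^2.
dAVC/dq = -20 + 4q = 0 gives q = 5. min AVC = 68 - 20·5 + 2·5^2 = 18.
So the shutdown price is ¥18.

¥18 per unit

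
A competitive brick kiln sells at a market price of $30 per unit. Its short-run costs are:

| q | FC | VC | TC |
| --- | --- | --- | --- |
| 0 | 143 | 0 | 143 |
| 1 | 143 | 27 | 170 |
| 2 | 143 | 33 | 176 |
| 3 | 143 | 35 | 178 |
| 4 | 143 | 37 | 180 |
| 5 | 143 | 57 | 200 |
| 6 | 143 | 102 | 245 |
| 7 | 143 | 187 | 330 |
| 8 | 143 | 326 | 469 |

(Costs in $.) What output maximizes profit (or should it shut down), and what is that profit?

q = 5; profit = -$50

Profit at each row (π = 30q − TC): q=0: -143; q=1: -140; q=2: -116; q=3: -88; q=4: -60; q=5: -50; q=6: -65; q=7: -120; q=8: -229.
Profit is maximized at q = 5. AVC there is 57/5 = $11.40 ≤ P, so producing beats shutting down (which would give -$143).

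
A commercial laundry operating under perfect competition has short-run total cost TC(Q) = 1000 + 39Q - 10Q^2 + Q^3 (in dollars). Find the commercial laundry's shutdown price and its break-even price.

Shutdown price = $14; break-even price = $139

AVC = 39 - 10Q + Q^2; minimized at Q = 5, giving min AVC = $14. That is the shutdown price.
ATC = 1000/Q + 39 - 10Q + Q^2. Setting dATC/dQ = −1000/Q^2 − 10 + 2Q = 0 gives Q = 10 (since 2·10^3 − 10·10^2 = 1000).
min ATC = 1000/10 + 39 − 10·10 + 10^2 = $139. That is the break-even price.
Between these two prices the firm operates at a loss; above $139 it earns a profit.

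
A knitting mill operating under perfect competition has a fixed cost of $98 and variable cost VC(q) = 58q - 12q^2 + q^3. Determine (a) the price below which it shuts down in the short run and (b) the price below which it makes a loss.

Shutdown price = $22; break-even price = $37

AVC = 58 - 12q + q^2; minimized at q = 6, giving min AVC = $22. That is the shutdown price.
ATC = 98/q + 58 - 12q + q^2. Setting dATC/dq = −98/q^2 − 12 + 2q = 0 gives q = 7 (since 2·7^3 − 12·7^2 = 98).
min ATC = 98/7 + 58 − 12·7 + 7^2 = $37. That is the break-even price.
For $22 ≤ P < $37 the firm produces at a loss; below $22 it shuts down.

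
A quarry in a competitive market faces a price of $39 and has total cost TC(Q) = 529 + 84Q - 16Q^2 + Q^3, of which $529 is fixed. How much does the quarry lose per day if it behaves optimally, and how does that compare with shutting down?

Profit = -$367 at Q = 9

AVC = 84 - 16Q + Q^2 has its minimum $20 at Q = 8; price $39 clears that bar, so the firm operates.
With MC = 84 - 32Q + 3Q^2, P = MC on the upward-sloping part at Q* = 9.
TR = 39·9 = 351. TC = 529 + 189 = 718. Profit = 351 − 718 = -$367.
Shutting down would mean losing the fixed cost of $529, so operating at a loss of $367 is better by $162.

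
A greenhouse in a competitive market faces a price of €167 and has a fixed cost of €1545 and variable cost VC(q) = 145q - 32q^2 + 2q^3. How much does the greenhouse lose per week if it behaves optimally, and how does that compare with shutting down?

Profit = -€93 at q = 11

AVC = 145 - 32q + 2q^2 has its minimum €17 at q = 8; price €167 clears that bar, so the firm operates.
With MC = 145 - 64q + 6q^2, P = MC on the upward-sloping part at q* = 11.
TR = 167·11 = 1837. TC = 1545 + 385 = 1930. Profit = 1837 − 1930 = -€93.
By producing, the firm covers all variable cost plus €1452 of fixed cost; shutting down would lose the full €1545.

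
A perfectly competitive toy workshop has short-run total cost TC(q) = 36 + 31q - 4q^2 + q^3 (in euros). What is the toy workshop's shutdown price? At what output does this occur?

€27 per unit, at q = 2

The shutdown price is the minimum of AVC. VC = 31q - 4q^2 + q^3, so AVC = 31 - 4q + q^2.
dAVC/dq = -4 + 2q = 0 gives q = 2. min AVC = 31 - 4·2 + 2^2 = 27.
For P < €27 the firm produces nothing.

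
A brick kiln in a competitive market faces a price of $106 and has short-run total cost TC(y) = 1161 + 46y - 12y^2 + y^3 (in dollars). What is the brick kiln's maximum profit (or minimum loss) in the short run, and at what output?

Profit = -$361 at y = 10

AVC = 46 - 12y + y^2 has its minimum $10 at y = 6; price $106 clears that bar, so the firm operates.
With MC = 46 - 24y + 3y^2, P = MC on the upward-sloping part at y* = 10.
TR = 106·10 = 1060. TC = 1161 + 260 = 1421. Profit = 1060 − 1421 = -$361.
That loss of $361 beats the $1161 the firm would lose by shutting down; producing recovers $800 of fixed cost.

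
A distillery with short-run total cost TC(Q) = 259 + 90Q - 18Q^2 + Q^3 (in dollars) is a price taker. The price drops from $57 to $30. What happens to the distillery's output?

Output falls from 11 to 10

AVC = 90 - 18Q + Q^2, minimized at Q = 9 where min AVC = $9. MC = 90 - 36Q + 3Q^2.
At P = $57 ≥ min AVC, set P = MC on the rising branch: Q = 11.
At P = $30 ≥ min AVC, set P = MC: Q = 10. The firm stays open but cuts output.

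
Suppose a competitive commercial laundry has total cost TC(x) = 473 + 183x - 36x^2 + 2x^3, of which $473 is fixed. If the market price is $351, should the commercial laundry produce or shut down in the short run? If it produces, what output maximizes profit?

Strip out fixed cost: VC = 183x - 36x^2 + 2x^3. Then AVC = 183 - 36x + 2x^2 and MC = 183 - 72x + 6x^2.
AVC hits its minimum where MC = AVC, at x = 9, giving min AVC = 183 - 36·9 + 2·9^2 = $21.
P = $351 exceeds min AVC = $21, so the firm stays open.
P = MC gives -168 - 72x + 6x^2 = 0, with roots -2 and 14. Take the larger (rising MC): x* = 14.
Check: AVC at x = 14 is $71 ≤ P, so revenue covers variable cost.
Profit = P·x − TC = 351·14 − 1467 = $3447.

Produce at x = 14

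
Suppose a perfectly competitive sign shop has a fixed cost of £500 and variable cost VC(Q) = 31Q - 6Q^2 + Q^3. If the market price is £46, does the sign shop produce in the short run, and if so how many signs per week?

Variable cost is VC = 31Q - 6Q^2 + Q^3, so AVC = VC/Q = 31 - 6Q + Q^2 and MC = dTC/dQ = 31 - 12Q + 3Q^2.
AVC is minimized where dAVC/dQ = -6 + 2Q = 0, at Q = 3; min AVC = 31 - 6·3 + 3^2 = £22.
Since P = £46 ≥ min AVC = £22, price covers variable cost and the firm should produce.
Set P = MC: 46 = 31 - 12Q + 3Q^2 → -15 - 12Q + 3Q^2 = 0. The roots are Q = -1 and Q = 5; the profit-maximizing output is on the rising part of MC, so Q* = 5.
Check: AVC at Q = 5 is £26 ≤ P, so revenue covers variable cost.
Profit = P·Q − TC = 46·5 − 630 = -£400, a loss, but smaller than the £500 fixed cost the firm would lose by shutting down.

Produce at Q = 5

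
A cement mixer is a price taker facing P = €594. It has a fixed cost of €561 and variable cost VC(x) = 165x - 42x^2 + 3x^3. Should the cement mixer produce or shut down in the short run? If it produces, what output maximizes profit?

Produce at x = 13

From TC, MC = TC'(x) = 165 - 84x + 9x^2 and AVC = VC/x = 165 - 42x + 3x^2.
AVC hits its minimum where MC = AVC, at x = 7, giving min AVC = 165 - 42·7 + 3·7^2 = €18.
P = €594 exceeds min AVC = €18, so the firm stays open.
Solving P = MC: -429 - 84x + 9x^2 = 0 ⇒ x = -11/3 or 13. On the upward-sloping branch, x* = 13.
Check: AVC at x = 13 is €126 ≤ P, so revenue covers variable cost.
Profit = P·x − TC = 594·13 − 2199 = €5523.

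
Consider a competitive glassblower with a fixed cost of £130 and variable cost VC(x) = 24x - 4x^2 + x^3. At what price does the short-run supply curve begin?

£20 per unit

Short-run supply begins at min AVC. From VC = 24x - 4x^2 + x^3, AVC = 24 - 4x + x^2.
dAVC/dx = -4 + 2x = 0 gives x = 2. min AVC = 24 - 4·2 + 2^2 = 20.
The firm shuts down for any P below £20.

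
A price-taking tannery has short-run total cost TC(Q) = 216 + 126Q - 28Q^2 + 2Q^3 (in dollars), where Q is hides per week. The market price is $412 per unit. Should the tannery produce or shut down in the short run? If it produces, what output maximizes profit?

Produce at Q = 13

From TC, MC = TC'(Q) = 126 - 56Q + 6Q^2 and AVC = VC/Q = 126 - 28Q + 2Q^2.
AVC is minimized where dAVC/dQ = -28 + 4Q = 0, at Q = 7; min AVC = 126 - 28·7 + 2·7^2 = $28.
Because $412 ≥ $28, revenue can cover variable cost; the firm operates.
P = MC gives -286 - 56Q + 6Q^2 = 0, with roots -11/3 and 13. Take the larger (rising MC): Q* = 13.
Check: AVC at Q = 13 is $100 ≤ P, so revenue covers variable cost.
Profit = P·Q − TC = 412·13 − 1516 = $3840.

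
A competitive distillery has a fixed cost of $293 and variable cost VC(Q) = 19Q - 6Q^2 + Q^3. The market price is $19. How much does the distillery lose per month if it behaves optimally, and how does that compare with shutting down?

AVC = 19 - 6Q + Q^2 has its minimum $10 at Q = 3; price $19 clears that bar, so the firm operates.
With MC = 19 - 12Q + 3Q^2, P = MC on the upward-sloping part at Q* = 4.
TR = 19·4 = 76. TC = 293 + 44 = 337. Profit = 76 − 337 = -$261.
That loss of $261 beats the $293 the firm would lose by shutting down; producing recovers $32 of fixed cost.

Profit = -$261 at Q = 4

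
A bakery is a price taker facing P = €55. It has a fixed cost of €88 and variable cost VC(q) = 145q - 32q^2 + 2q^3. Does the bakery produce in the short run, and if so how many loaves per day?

Produce at q = 9

Strip out fixed cost: VC = 145q - 32q^2 + 2q^3. Then AVC = 145 - 32q + 2q^2 and MC = 145 - 64q + 6q^2.
The AVC parabola has its vertex at q = 32/4 = 8, where AVC = 145 - 32·8 + 2·8^2 = €17.
Because €55 ≥ €17, revenue can cover variable cost; the firm operates.
Set P = MC: 55 = 145 - 64q + 6q^2 → 90 - 64q + 6q^2 = 0. The roots are q = 5/3 and q = 9; the profit-maximizing output is on the rising part of MC, so q* = 9.
Check: AVC at q = 9 is €19 ≤ P, so revenue covers variable cost.
Profit = P·q − TC = 55·9 − 259 = €236.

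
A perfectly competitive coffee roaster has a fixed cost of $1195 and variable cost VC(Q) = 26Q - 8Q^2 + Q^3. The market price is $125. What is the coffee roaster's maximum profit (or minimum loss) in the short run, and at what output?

Profit = -$385 at Q = 9

AVC = 26 - 8Q + Q^2 has its minimum $10 at Q = 4; price $125 clears that bar, so the firm operates.
MC = 26 - 16Q + 3Q^2. Setting P = MC and taking the root on the rising branch gives Q* = 9.
TR = 125·9 = 1125. TC = 1195 + 315 = 1510. Profit = 1125 − 1510 = -$385.
By producing, the firm covers all variable cost plus $810 of fixed cost; shutting down would lose the full $1195.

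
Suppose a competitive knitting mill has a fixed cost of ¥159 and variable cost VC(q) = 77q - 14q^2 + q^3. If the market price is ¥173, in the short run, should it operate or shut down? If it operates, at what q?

From TC, MC = TC'(q) = 77 - 28q + 3q^2 and AVC = VC/q = 77 - 14q + q^2.
AVC is minimized where dAVC/dq = -14 + 2q = 0, at q = 7; min AVC = 77 - 14·7 + 7^2 = ¥28.
Because ¥173 ≥ ¥28, revenue can cover variable cost; the firm operates.
Set P = MC: 173 = 77 - 28q + 3q^2 → -96 - 28q + 3q^2 = 0. The roots are q = -8/3 and q = 12; the profit-maximizing output is on the rising part of MC, so q* = 12.
Check: AVC at q = 12 is ¥53 ≤ P, so revenue covers variable cost.
Profit = P·q − TC = 173·12 − 795 = ¥1281.

Produce at q = 12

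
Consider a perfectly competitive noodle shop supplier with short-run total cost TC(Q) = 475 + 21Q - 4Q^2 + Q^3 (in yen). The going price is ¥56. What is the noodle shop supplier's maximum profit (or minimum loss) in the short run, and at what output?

AVC = 21 - 4Q + Q^2 has its minimum ¥17 at Q = 2; price ¥56 clears that bar, so the firm operates.
With MC = 21 - 8Q + 3Q^2, P = MC on the upward-sloping part at Q* = 5.
TR = 56·5 = 280. TC = 475 + 130 = 605. Profit = 280 − 605 = -¥325.
By producing, the firm covers all variable cost plus ¥150 of fixed cost; shutting down would lose the full ¥475.

Profit = -¥325 at Q = 5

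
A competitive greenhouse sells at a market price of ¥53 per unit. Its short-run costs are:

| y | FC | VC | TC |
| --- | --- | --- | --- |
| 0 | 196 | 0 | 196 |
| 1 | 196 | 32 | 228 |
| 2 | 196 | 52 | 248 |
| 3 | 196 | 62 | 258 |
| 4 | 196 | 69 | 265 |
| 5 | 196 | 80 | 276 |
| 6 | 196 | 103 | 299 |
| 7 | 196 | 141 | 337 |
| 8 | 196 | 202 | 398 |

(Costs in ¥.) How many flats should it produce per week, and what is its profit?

y = 7; profit = ¥34

Profit at each row (π = 53y − TC): y=0: -196; y=1: -175; y=2: -142; y=3: -99; y=4: -53; y=5: -11; y=6: 19; y=7: 34; y=8: 26.
Profit is maximized at y = 7. AVC there is 141/7 = ¥20.14 ≤ P, so producing beats shutting down (which would give -¥196).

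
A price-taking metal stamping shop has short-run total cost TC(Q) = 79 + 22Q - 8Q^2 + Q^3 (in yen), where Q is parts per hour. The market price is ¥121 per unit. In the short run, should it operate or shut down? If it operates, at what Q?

Produce at Q = 9

Strip out fixed cost: VC = 22Q - 8Q^2 + Q^3. Then AVC = 22 - 8Q + Q^2 and MC = 22 - 16Q + 3Q^2.
The AVC parabola has its vertex at Q = 8/2 = 4, where AVC = 22 - 8·4 + 4^2 = ¥6.
P = ¥121 exceeds min AVC = ¥6, so the firm stays open.
P = MC gives -99 - 16Q + 3Q^2 = 0, with roots -11/3 and 9. Take the larger (rising MC): Q* = 9.
Check: AVC at Q = 9 is ¥31 ≤ P, so revenue covers variable cost.
Profit = P·Q − TC = 121·9 − 358 = ¥731.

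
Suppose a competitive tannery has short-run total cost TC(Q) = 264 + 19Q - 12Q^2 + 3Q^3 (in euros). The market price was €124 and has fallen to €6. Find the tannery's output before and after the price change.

AVC = 19 - 12Q + 3Q^2, minimized at Q = 2 where min AVC = €7. MC = 19 - 24Q + 9Q^2.
With P = €124 above the shutdown price, P = MC gives Q = 5.
At P = €6 < min AVC = €7, price no longer covers variable cost at any output, so the firm shuts down: Q = 0.

Output falls from 5 to 0 (the firm shuts down)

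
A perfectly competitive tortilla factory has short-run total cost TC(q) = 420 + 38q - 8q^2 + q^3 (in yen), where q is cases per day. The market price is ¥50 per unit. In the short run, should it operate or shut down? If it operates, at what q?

Variable cost is VC = 38q - 8q^2 + q^3, so AVC = VC/q = 38 - 8q + q^2 and MC = dTC/dq = 38 - 16q + 3q^2.
AVC is minimized where dAVC/dq = -8 + 2q = 0, at q = 4; min AVC = 38 - 8·4 + 4^2 = ¥22.
Because ¥50 ≥ ¥22, revenue can cover variable cost; the firm operates.
Set P = MC: 50 = 38 - 16q + 3q^2 → -12 - 16q + 3q^2 = 0. The roots are q = -2/3 and q = 6; the profit-maximizing output is on the rising part of MC, so q* = 6.
Check: AVC at q = 6 is ¥26 ≤ P, so revenue covers variable cost.
Profit = P·q − TC = 50·6 − 576 = -¥276, a loss, but smaller than the ¥420 fixed cost the firm would lose by shutting down.

Produce at q = 6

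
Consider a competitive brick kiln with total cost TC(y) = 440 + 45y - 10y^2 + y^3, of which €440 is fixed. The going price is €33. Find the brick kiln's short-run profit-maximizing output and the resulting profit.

AVC = 45 - 10y + y^2; min AVC = €20 at y = 5. Since P = €33 ≥ min AVC, the firm produces.
MC = 45 - 20y + 3y^2. Setting P = MC and taking the root on the rising branch gives y* = 6.
TR = 33·6 = 198. TC = 440 + 126 = 566. Profit = 198 − 566 = -€368.
That loss of €368 beats the €440 the firm would lose by shutting down; producing recovers €72 of fixed cost.

Profit = -€368 at y = 6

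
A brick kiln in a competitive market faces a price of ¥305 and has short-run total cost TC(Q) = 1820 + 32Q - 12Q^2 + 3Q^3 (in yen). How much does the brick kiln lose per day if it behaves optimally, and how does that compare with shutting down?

Profit = -¥350 at Q = 7

AVC = 32 - 12Q + 3Q^2; min AVC = ¥20 at Q = 2. Since P = ¥305 ≥ min AVC, the firm produces.
With MC = 32 - 24Q + 9Q^2, P = MC on the upward-sloping part at Q* = 7.
TR = 305·7 = 2135. TC = 1820 + 665 = 2485. Profit = 2135 − 2485 = -¥350.
Shutting down would mean losing the fixed cost of ¥1820, so operating at a loss of ¥350 is better by ¥1470.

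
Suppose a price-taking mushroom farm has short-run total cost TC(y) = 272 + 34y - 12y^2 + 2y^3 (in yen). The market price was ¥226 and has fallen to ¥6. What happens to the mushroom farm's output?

Output falls from 8 to 0 (the firm shuts down)

AVC = 34 - 12y + 2y^2, minimized at y = 3 where min AVC = ¥16. MC = 34 - 24y + 6y^2.
At P = ¥226 ≥ min AVC, set P = MC on the rising branch: y = 8.
At P = ¥6 < min AVC = ¥16, price no longer covers variable cost at any output, so the firm shuts down: y = 0.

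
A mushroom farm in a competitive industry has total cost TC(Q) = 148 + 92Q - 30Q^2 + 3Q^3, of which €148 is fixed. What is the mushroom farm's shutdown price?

€17 per unit

The firm shuts down when price falls below the minimum of average variable cost. AVC = VC/Q = 92 - 30Q + 3Q^2.
At the minimum of AVC, MC = AVC. MC = 92 - 60Q + 9Q^2; setting MC = AVC gives 6Q^2 - 30Q = 0, so Q = 5. min AVC = 17.
For P < €17 the firm produces nothing.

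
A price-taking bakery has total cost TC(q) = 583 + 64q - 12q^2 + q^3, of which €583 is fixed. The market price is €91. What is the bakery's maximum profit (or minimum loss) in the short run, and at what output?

AVC = 64 - 12q + q^2 has its minimum €28 at q = 6; price €91 clears that bar, so the firm operates.
With MC = 64 - 24q + 3q^2, P = MC on the upward-sloping part at q* = 9.
TR = 91·9 = 819. TC = 583 + 333 = 916. Profit = 819 − 916 = -€97.
That loss of €97 beats the €583 the firm would lose by shutting down; producing recovers €486 of fixed cost.

Profit = -€97 at q = 9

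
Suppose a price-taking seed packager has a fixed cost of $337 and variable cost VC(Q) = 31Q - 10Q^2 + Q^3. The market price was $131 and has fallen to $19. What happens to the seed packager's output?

AVC = 31 - 10Q + Q^2, minimized at Q = 5 where min AVC = $6. MC = 31 - 20Q + 3Q^2.
With P = $131 above the shutdown price, P = MC gives Q = 10.
At P = $19 ≥ min AVC, set P = MC: Q = 6. The firm stays open but cuts output.

Output falls from 10 to 6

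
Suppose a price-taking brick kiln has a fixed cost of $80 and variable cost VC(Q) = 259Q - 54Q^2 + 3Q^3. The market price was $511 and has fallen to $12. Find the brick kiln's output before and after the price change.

AVC = 259 - 54Q + 3Q^2, minimized at Q = 9 where min AVC = $16. MC = 259 - 108Q + 9Q^2.
At P = $511 ≥ min AVC, set P = MC on the rising branch: Q = 14.
At P = $12 < min AVC = $16, price no longer covers variable cost at any output, so the firm shuts down: Q = 0.

Output falls from 14 to 0 (the firm shuts down)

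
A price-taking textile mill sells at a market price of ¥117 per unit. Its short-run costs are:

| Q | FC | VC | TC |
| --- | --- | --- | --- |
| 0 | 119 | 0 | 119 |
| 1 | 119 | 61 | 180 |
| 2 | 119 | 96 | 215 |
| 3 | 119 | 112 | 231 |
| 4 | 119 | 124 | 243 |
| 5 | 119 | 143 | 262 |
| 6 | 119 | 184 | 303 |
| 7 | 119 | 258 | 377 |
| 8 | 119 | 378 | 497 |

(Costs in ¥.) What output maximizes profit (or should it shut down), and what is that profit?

Tabulate TR − TC: Q=0: -119; Q=1: -63; Q=2: 19; Q=3: 120; Q=4: 225; Q=5: 323; Q=6: 399; Q=7: 442; Q=8: 439.
Profit is maximized at Q = 7. AVC there is 258/7 = ¥36.86 ≤ P, so producing beats shutting down (which would give -¥119).

Q = 7; profit = ¥442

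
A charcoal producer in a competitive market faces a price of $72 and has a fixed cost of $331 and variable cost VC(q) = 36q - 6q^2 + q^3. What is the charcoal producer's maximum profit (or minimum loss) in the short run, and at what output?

AVC = 36 - 6q + q^2 has its minimum $27 at q = 3; price $72 clears that bar, so the firm operates.
With MC = 36 - 12q + 3q^2, P = MC on the upward-sloping part at q* = 6.
TR = 72·6 = 432. TC = 331 + 216 = 547. Profit = 432 − 547 = -$115.
By producing, the firm covers all variable cost plus $216 of fixed cost; shutting down would lose the full $331.

Profit = -$115 at q = 6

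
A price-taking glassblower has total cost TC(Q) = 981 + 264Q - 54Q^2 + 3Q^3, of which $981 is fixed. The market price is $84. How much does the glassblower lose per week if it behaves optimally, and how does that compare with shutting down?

AVC = 264 - 54Q + 3Q^2 has its minimum $21 at Q = 9; price $84 clears that bar, so the firm operates.
With MC = 264 - 108Q + 9Q^2, P = MC on the upward-sloping part at Q* = 10.
TR = 84·10 = 840. TC = 981 + 240 = 1221. Profit = 840 − 1221 = -$381.
Shutting down would mean losing the fixed cost of $981, so operating at a loss of $381 is better by $600.

Profit = -$381 at Q = 10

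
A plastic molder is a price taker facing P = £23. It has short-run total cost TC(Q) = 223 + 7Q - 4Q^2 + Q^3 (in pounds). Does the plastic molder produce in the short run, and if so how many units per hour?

Variable cost is VC = 7Q - 4Q^2 + Q^3, so AVC = VC/Q = 7 - 4Q + Q^2 and MC = dTC/dQ = 7 - 8Q + 3Q^2.
The AVC parabola has its vertex at Q = 4/2 = 2, where AVC = 7 - 4·2 + 2^2 = £3.
P = £23 exceeds min AVC = £3, so the firm stays open.
P = MC gives -16 - 8Q + 3Q^2 = 0, with roots -4/3 and 4. Take the larger (rising MC): Q* = 4.
Check: AVC at Q = 4 is £7 ≤ P, so revenue covers variable cost.
Profit = P·Q − TC = 23·4 − 251 = -£159, a loss, but smaller than the £223 fixed cost the firm would lose by shutting down.

Produce at Q = 4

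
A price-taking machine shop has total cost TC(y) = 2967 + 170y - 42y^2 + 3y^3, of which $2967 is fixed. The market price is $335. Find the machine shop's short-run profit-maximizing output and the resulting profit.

AVC = 170 - 42y + 3y^2; min AVC = $23 at y = 7. Since P = $335 ≥ min AVC, the firm produces.
With MC = 170 - 84y + 9y^2, P = MC on the upward-sloping part at y* = 11.
TR = 335·11 = 3685. TC = 2967 + 781 = 3748. Profit = 3685 − 3748 = -$63.
Shutting down would mean losing the fixed cost of $2967, so operating at a loss of $63 is better by $2904.

Profit = -$63 at y = 11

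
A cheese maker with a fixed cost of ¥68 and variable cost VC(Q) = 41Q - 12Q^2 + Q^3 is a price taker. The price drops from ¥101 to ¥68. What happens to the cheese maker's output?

Output falls from 10 to 9

AVC = 41 - 12Q + Q^2, minimized at Q = 6 where min AVC = ¥5. MC = 41 - 24Q + 3Q^2.
At P = ¥101 ≥ min AVC, set P = MC on the rising branch: Q = 10.
At P = ¥68 ≥ min AVC, set P = MC: Q = 9. The firm stays open but cuts output.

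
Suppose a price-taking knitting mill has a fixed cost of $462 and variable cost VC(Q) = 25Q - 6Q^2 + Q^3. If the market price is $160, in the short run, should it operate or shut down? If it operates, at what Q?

Variable cost is VC = 25Q - 6Q^2 + Q^3, so AVC = VC/Q = 25 - 6Q + Q^2 and MC = dTC/dQ = 25 - 12Q + 3Q^2.
AVC hits its minimum where MC = AVC, at Q = 3, giving min AVC = 25 - 6·3 + 3^2 = $16.
Since P = $160 ≥ min AVC = $16, price covers variable cost and the firm should produce.
P = MC gives -135 - 12Q + 3Q^2 = 0, with roots -5 and 9. Take the larger (rising MC): Q* = 9.
Check: AVC at Q = 9 is $52 ≤ P, so revenue covers variable cost.
Profit = P·Q − TC = 160·9 − 930 = $510.

Produce at Q = 9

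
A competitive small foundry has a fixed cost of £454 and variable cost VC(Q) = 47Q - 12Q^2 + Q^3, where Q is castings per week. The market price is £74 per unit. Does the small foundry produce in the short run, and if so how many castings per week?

Produce at Q = 9

Strip out fixed cost: VC = 47Q - 12Q^2 + Q^3. Then AVC = 47 - 12Q + Q^2 and MC = 47 - 24Q + 3Q^2.
AVC hits its minimum where MC = AVC, at Q = 6, giving min AVC = 47 - 12·6 + 6^2 = £11.
P = £74 exceeds min AVC = £11, so the firm stays open.
P = MC gives -27 - 24Q + 3Q^2 = 0, with roots -1 and 9. Take the larger (rising MC): Q* = 9.
Check: AVC at Q = 9 is £20 ≤ P, so revenue covers variable cost.
Profit = P·Q − TC = 74·9 − 634 = £32.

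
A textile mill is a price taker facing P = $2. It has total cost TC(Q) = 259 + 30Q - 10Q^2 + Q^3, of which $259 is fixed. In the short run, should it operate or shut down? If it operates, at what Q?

Variable cost is VC = 30Q - 10Q^2 + Q^3, so AVC = VC/Q = 30 - 10Q + Q^2 and MC = dTC/dQ = 30 - 20Q + 3Q^2.
AVC hits its minimum where MC = AVC, at Q = 5, giving min AVC = 30 - 10·5 + 5^2 = $5.
With P < min AVC ($2 < $5), every unit sold adds to the loss.
Best response: produce nothing and absorb the $259 fixed cost.

Shut down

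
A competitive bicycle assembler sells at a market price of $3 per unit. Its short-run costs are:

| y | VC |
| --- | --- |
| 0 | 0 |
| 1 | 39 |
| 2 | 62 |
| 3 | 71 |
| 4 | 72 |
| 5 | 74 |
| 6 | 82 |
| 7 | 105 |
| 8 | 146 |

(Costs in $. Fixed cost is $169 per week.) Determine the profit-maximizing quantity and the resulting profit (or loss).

Tabulate TR − TC: y=0: -169; y=1: -205; y=2: -225; y=3: -231; y=4: -229; y=5: -228; y=6: -233; y=7: -253; y=8: -291.
Profit is highest at y = 0. Equivalently, the lowest AVC in the table is 82/6 ≈ $13.67 at y = 6, and P = $3 falls below it — price never covers variable cost, so the firm shuts down and loses only its fixed cost.

y = 0 (shut down); profit = -$169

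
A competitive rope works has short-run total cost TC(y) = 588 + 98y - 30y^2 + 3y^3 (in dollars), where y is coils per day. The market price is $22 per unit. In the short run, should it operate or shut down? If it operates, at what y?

Strip out fixed cost: VC = 98y - 30y^2 + 3y^3. Then AVC = 98 - 30y + 3y^2 and MC = 98 - 60y + 9y^2.
The AVC parabola has its vertex at y = 30/6 = 5, where AVC = 98 - 30·5 + 3·5^2 = $23.
P = $22 lies below min AVC = $23; no output level covers variable cost.
Shutting down limits the loss to fixed cost, $588.

Shut down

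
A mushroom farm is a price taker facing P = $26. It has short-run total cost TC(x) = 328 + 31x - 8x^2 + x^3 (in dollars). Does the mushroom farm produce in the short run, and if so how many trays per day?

Produce at x = 5

From TC, MC = TC'(x) = 31 - 16x + 3x^2 and AVC = VC/x = 31 - 8x + x^2.
AVC hits its minimum where MC = AVC, at x = 4, giving min AVC = 31 - 8·4 + 4^2 = $15.
Since P = $26 ≥ min AVC = $15, price covers variable cost and the firm should produce.
Set P = MC: 26 = 31 - 16x + 3x^2 → 5 - 16x + 3x^2 = 0. The roots are x = 1/3 and x = 5; the profit-maximizing output is on the rising part of MC, so x* = 5.
Check: AVC at x = 5 is $16 ≤ P, so revenue covers variable cost.
Profit = P·x − TC = 26·5 − 408 = -$278, a loss, but smaller than the $328 fixed cost the firm would lose by shutting down.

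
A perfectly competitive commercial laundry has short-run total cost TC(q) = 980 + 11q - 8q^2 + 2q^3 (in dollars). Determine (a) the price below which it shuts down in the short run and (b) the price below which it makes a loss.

Shutdown price = $3; break-even price = $193

AVC = 11 - 8q + 2q^2; minimized at q = 2, giving min AVC = $3. That is the shutdown price.
ATC = 980/q + 11 - 8q + 2q^2. Setting dATC/dq = −980/q^2 − 8 + 4q = 0 gives q = 7 (since 4·7^3 − 8·7^2 = 980).
min ATC = 980/7 + 11 − 8·7 + 2·7^2 = $193. That is the break-even price.
Between these two prices the firm operates at a loss; above $193 it earns a profit.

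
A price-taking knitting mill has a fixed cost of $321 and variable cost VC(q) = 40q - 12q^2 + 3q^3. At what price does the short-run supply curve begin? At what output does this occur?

The shutdown price is the minimum of AVC. VC = 40q - 12q^2 + 3q^3, so AVC = 40 - 12q + 3q^2.
dAVC/dq = -12 + 6q = 0 gives q = 2. min AVC = 40 - 12·2 + 3·2^2 = 28.
So the shutdown price is $28.

$28 per unit, at q = 2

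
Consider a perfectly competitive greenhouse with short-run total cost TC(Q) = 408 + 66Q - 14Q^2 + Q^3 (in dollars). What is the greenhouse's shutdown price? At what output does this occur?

Short-run supply begins at min AVC. From VC = 66Q - 14Q^2 + Q^3, AVC = 66 - 14Q + Q^2.
At the minimum of AVC, MC = AVC. MC = 66 - 28Q + 3Q^2; setting MC = AVC gives 2Q^2 - 14Q = 0, so Q = 7. min AVC = 17.
For P < $17 the firm produces nothing.

$17 per unit, at Q = 7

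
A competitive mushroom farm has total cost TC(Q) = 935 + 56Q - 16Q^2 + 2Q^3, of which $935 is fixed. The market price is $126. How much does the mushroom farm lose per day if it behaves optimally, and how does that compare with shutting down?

AVC = 56 - 16Q + 2Q^2 has its minimum $24 at Q = 4; price $126 clears that bar, so the firm operates.
MC = 56 - 32Q + 6Q^2. Setting P = MC and taking the root on the rising branch gives Q* = 7.
TR = 126·7 = 882. TC = 935 + 294 = 1229. Profit = 882 − 1229 = -$347.
That loss of $347 beats the $935 the firm would lose by shutting down; producing recovers $588 of fixed cost.

Profit = -$347 at Q = 7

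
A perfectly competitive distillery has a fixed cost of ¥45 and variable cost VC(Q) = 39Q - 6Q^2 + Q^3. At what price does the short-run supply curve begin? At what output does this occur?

¥30 per unit, at Q = 3

The shutdown price is the minimum of AVC. VC = 39Q - 6Q^2 + Q^3, so AVC = 39 - 6Q + Q^2.
dAVC/dQ = -6 + 2Q = 0 gives Q = 3. min AVC = 39 - 6·3 + 3^2 = 30.
For P < ¥30 the firm produces nothing.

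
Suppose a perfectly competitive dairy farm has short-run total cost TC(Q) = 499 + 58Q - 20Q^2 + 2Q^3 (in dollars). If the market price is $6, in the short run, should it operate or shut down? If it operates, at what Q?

Shut down

Strip out fixed cost: VC = 58Q - 20Q^2 + 2Q^3. Then AVC = 58 - 20Q + 2Q^2 and MC = 58 - 40Q + 6Q^2.
AVC is minimized where dAVC/dQ = -20 + 4Q = 0, at Q = 5; min AVC = 58 - 20·5 + 2·5^2 = $8.
With P < min AVC ($6 < $8), every unit sold adds to the loss.
Best response: produce nothing and absorb the $499 fixed cost.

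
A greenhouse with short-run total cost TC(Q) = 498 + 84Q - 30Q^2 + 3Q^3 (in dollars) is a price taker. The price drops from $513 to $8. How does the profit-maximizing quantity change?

AVC = 84 - 30Q + 3Q^2, minimized at Q = 5 where min AVC = $9. MC = 84 - 60Q + 9Q^2.
At P = $513 ≥ min AVC, set P = MC on the rising branch: Q = 11.
At P = $8 < min AVC = $9, price no longer covers variable cost at any output, so the firm shuts down: Q = 0.

Output falls from 11 to 0 (the firm shuts down)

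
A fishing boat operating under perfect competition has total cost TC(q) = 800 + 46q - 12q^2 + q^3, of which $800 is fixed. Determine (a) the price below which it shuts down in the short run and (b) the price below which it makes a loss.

Shutdown price = min AVC. AVC = 46 - 12q + q^2, with vertex at q = 6 and minimum $10.
ATC = 800/q + 46 - 12q + q^2. Setting dATC/dq = −800/q^2 − 12 + 2q = 0 gives q = 10 (since 2·10^3 − 12·10^2 = 800).
min ATC = 800/10 + 46 − 12·10 + 10^2 = $106. That is the break-even price.
For $10 ≤ P < $106 the firm produces at a loss; below $10 it shuts down.

Shutdown price = $10; break-even price = $106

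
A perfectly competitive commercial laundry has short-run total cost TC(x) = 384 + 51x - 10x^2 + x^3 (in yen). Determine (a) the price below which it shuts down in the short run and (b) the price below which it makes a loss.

Shutdown price = ¥26; break-even price = ¥83

AVC = 51 - 10x + x^2; minimized at x = 5, giving min AVC = ¥26. That is the shutdown price.
ATC = 384/x + 51 - 10x + x^2. Setting dATC/dx = −384/x^2 − 10 + 2x = 0 gives x = 8 (since 2·8^3 − 10·8^2 = 384).
min ATC = 384/8 + 51 − 10·8 + 8^2 = ¥83. That is the break-even price.
For ¥26 ≤ P < ¥83 the firm produces at a loss; below ¥26 it shuts down.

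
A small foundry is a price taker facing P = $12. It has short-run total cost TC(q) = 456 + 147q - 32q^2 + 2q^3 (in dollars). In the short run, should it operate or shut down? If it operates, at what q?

Shut down

Strip out fixed cost: VC = 147q - 32q^2 + 2q^3. Then AVC = 147 - 32q + 2q^2 and MC = 147 - 64q + 6q^2.
AVC is minimized where dAVC/dq = -32 + 4q = 0, at q = 8; min AVC = 147 - 32·8 + 2·8^2 = $19.
Since P = $12 < min AVC = $19, price fails to cover variable cost at any output.
Best response: produce nothing and absorb the $456 fixed cost.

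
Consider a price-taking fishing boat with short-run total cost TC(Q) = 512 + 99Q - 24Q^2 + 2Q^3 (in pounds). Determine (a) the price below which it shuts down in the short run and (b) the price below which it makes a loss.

Shutdown price = min AVC. AVC = 99 - 24Q + 2Q^2, with vertex at Q = 6 and minimum £27.
ATC = 512/Q + 99 - 24Q + 2Q^2. Setting dATC/dQ = −512/Q^2 − 24 + 4Q = 0 gives Q = 8 (since 4·8^3 − 24·8^2 = 512).
min ATC = 512/8 + 99 − 24·8 + 2·8^2 = £99. That is the break-even price.
Between these two prices the firm operates at a loss; above £99 it earns a profit.

Shutdown price = £27; break-even price = £99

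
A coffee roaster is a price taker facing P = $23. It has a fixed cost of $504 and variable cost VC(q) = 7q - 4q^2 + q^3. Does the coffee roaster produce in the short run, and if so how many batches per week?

Variable cost is VC = 7q - 4q^2 + q^3, so AVC = VC/q = 7 - 4q + q^2 and MC = dTC/dq = 7 - 8q + 3q^2.
The AVC parabola has its vertex at q = 4/2 = 2, where AVC = 7 - 4·2 + 2^2 = $3.
P = $23 exceeds min AVC = $3, so the firm stays open.
P = MC gives -16 - 8q + 3q^2 = 0, with roots -4/3 and 4. Take the larger (rising MC): q* = 4.
Check: AVC at q = 4 is $7 ≤ P, so revenue covers variable cost.
Profit = P·q − TC = 23·4 − 532 = -$440, a loss, but smaller than the $504 fixed cost the firm would lose by shutting down.

Produce at q = 4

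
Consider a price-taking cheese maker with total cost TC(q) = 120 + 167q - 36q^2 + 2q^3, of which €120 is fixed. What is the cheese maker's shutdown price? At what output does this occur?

€5 per unit, at q = 9

The firm shuts down when price falls below the minimum of average variable cost. AVC = VC/q = 167 - 36q + 2q^2.
At the minimum of AVC, MC = AVC. MC = 167 - 72q + 6q^2; setting MC = AVC gives 4q^2 - 36q = 0, so q = 9. min AVC = 5.
So the shutdown price is €5.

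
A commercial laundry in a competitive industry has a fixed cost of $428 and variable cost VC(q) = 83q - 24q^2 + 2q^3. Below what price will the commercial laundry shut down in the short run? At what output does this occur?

The shutdown price is the minimum of AVC. VC = 83q - 24q^2 + 2q^3, so AVC = 83 - 24q + 2q^2.
dAVC/dq = -24 + 4q = 0 gives q = 6. min AVC = 83 - 24·6 + 2·6^2 = 11.
The firm shuts down for any P below $11.

$11 per unit, at q = 6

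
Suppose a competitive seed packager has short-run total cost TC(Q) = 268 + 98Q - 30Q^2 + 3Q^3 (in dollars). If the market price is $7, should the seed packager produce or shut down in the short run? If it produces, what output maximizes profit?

Strip out fixed cost: VC = 98Q - 30Q^2 + 3Q^3. Then AVC = 98 - 30Q + 3Q^2 and MC = 98 - 60Q + 9Q^2.
The AVC parabola has its vertex at Q = 30/6 = 5, where AVC = 98 - 30·5 + 3·5^2 = $23.
Since P = $7 < min AVC = $23, price fails to cover variable cost at any output.
The firm minimizes its loss by shutting down and losing only its fixed cost of $268.

Shut down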